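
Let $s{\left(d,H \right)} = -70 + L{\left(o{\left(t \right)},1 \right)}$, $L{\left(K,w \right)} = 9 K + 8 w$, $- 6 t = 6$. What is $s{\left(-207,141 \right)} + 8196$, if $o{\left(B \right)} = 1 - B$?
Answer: $8152$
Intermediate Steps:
$t = -1$ ($t = \left(- \frac{1}{6}\right) 6 = -1$)
$L{\left(K,w \right)} = 8 w + 9 K$
$s{\left(d,H \right)} = -44$ ($s{\left(d,H \right)} = -70 + \left(8 \cdot 1 + 9 \left(1 - -1\right)\right) = -70 + \left(8 + 9 \left(1 + 1\right)\right) = -70 + \left(8 + 9 \cdot 2\right) = -70 + \left(8 + 18\right) = -70 + 26 = -44$)
$s{\left(-207,141 \right)} + 8196 = -44 + 8196 = 8152$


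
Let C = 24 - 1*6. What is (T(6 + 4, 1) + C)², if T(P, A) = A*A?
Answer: 361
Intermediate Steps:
T(P, A) = A²
C = 18 (C = 24 - 6 = 18)
(T(6 + 4, 1) + C)² = (1² + 18)² = (1 + 18)² = 19² = 361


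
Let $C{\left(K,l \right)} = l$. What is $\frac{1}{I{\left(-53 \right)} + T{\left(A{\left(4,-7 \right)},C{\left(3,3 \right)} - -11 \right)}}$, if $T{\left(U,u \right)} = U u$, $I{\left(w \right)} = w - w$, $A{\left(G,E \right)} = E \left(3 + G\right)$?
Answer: $- \frac{1}{686} \approx -0.0014577$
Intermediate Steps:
$I{\left(w \right)} = 0$
$\frac{1}{I{\left(-53 \right)} + T{\left(A{\left(4,-7 \right)},C{\left(3,3 \right)} - -11 \right)}} = \frac{1}{0 + - 7 \left(3 + 4\right) \left(3 - -11\right)} = \frac{1}{0 + \left(-7\right) 7 \left(3 + 11\right)} = \frac{1}{0 - 686} = \frac{1}{-686} = - \frac{1}{686}$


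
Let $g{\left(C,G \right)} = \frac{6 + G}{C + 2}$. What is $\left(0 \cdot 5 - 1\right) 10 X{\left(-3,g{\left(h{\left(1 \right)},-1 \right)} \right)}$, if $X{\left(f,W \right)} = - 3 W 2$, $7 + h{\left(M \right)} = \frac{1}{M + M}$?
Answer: $- \frac{200}{3} \approx -66.667$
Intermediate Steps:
$h{\left(M \right)} = -7 + \frac{1}{2 M}$ ($h{\left(M \right)} = -7 + \frac{1}{M + M} = -7 + \frac{1}{2 M}$)
$g{\left(C,G \right)} = \frac{6 + G}{2 + C}$
$X{\left(f,W \right)} = - 6 W$
$\left(0 \cdot 5 - 1\right) 10 X{\left(-3,g{\left(h{\left(1 \right)},-1 \right)} \right)} = \left(0 \cdot 5 - 1\right) 10 \left(- 6 \frac{6 - 1}{2 - \left(7 - \frac{1}{2 \cdot 1}\right)}\right) = \left(0 - 1\right) 10 \left(- 6 \frac{1}{2 + \left(-7 + \frac{1}{2} \cdot 1\right)} 5\right) = \left(-1\right) 10 \left(- 6 \frac{1}{2 + \left(-7 + \frac{1}{2}\right)} 5\right) = - 10 \left(- 6 \frac{1}{2 - \frac{13}{2}} \cdot 5\right) = - 10 \left(- 6 \frac{1}{- \frac{9}{2}} \cdot 5\right) = - 10 \left(- 6 \left(\left(- \frac{2}{9}\right) 5\right)\right) = - 10 \left(\left(-6\right) \left(- \frac{10}{9}\right)\right) = \left(-10\right) \frac{20}{3} = - \frac{200}{3}$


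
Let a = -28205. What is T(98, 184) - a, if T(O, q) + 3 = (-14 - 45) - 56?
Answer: 28087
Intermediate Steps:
T(O, q) = -118 (T(O, q) = -3 + ((-14 - 45) - 56) = -3 + (-59 - 56) = -3 - 115 = -118)
T(98, 184) - a = -118 - 1*(-28205) = -118 + 28205 = 28087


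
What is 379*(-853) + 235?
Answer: -323052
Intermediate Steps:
379*(-853) + 235 = -323287 + 235 = -323052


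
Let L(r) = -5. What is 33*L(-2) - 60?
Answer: -225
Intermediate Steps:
33*L(-2) - 60 = 33*(-5) - 60 = -165 - 60 = -225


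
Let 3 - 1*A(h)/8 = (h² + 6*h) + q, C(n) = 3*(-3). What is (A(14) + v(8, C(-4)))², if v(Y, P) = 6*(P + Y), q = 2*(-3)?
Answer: 4726276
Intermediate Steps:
C(n) = -9
q = -6
v(Y, P) = 6*P + 6*Y
A(h) = 72 - 48*h - 8*h² (A(h) = 24 - 8*((h² + 6*h) - 6) = 24 - 8*(-6 + h² + 6*h) = 24 + (48 - 48*h - 8*h²) = 72 - 48*h - 8*h²)
(A(14) + v(8, C(-4)))² = ((72 - 48*14 - 8*14²) + (6*(-9) + 6*8))² = ((72 - 672 - 8*196) + (-54 + 48))² = ((72 - 672 - 1568) - 6)² = (-2168 - 6)² = (-2174)² = 4726276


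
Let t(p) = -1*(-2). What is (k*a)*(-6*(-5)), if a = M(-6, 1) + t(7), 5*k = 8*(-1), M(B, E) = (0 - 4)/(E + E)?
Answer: 0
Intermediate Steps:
t(p) = 2
M(B, E) = -2/E (M(B, E) = -4*1/(2*E) = -2/E)
k = -8/5 (k = (8*(-1))/5 = (⅕)*(-8) = -8/5 ≈ -1.6000)
a = 0 (a = -2/1 + 2 = -2*1 + 2 = -2 + 2 = 0)
(k*a)*(-6*(-5)) = (-8/5*0)*(-6*(-5)) = 0*30 = 0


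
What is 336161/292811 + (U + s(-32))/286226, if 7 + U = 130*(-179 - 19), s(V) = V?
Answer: 88669643617/83810121286 ≈ 1.0580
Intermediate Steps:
U = -25747 (U = -7 + 130*(-179 - 19) = -7 + 130*(-198) = -7 - 25740 = -25747)
336161/292811 + (U + s(-32))/286226 = 336161/292811 + (-25747 - 32)/286226 = 336161*(1/292811) - 25779*1/286226 = 336161/292811 - 25779/286226 = 88669643617/83810121286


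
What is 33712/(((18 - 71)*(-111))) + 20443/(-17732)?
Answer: 477515015/104317356 ≈ 4.5775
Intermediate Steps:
33712/(((18 - 71)*(-111))) + 20443/(-17732) = 33712/((-53*(-111))) + 20443*(-1/17732) = 33712/5883 - 20443/17732 = 477515015/104317356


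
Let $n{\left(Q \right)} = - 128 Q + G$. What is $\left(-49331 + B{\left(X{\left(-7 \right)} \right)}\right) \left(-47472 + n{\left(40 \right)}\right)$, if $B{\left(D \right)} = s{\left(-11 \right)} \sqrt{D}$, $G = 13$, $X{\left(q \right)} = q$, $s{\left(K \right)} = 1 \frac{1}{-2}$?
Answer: $2593774649 + \frac{52579 i \sqrt{7}}{2} \approx 2.5938 \cdot 10^{9} + 69556.0 i$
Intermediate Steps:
$s{\left(K \right)} = - \frac{1}{2}$ ($s{\left(K \right)} = 1 \left(- \frac{1}{2}\right) = - \frac{1}{2}$)
$n{\left(Q \right)} = 13 - 128 Q$ ($n{\left(Q \right)} = - 128 Q + 13 = 13 - 128 Q$)
$B{\left(D \right)} = - \frac{\sqrt{D}}{2}$
$\left(-49331 + B{\left(X{\left(-7 \right)} \right)}\right) \left(-47472 + n{\left(40 \right)}\right) = \left(-49331 - \frac{\sqrt{-7}}{2}\right) \left(-47472 + \left(13 - 5120\right)\right) = \left(-49331 - \frac{i \sqrt{7}}{2}\right) \left(-47472 + \left(13 - 5120\right)\right) = \left(-49331 - \frac{i \sqrt{7}}{2}\right) \left(-47472 - 5107\right) = \left(-49331 - \frac{i \sqrt{7}}{2}\right) \left(-52579\right) = 2593774649 + \frac{52579 i \sqrt{7}}{2}$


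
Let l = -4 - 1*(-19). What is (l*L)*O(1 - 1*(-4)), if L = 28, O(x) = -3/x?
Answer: -252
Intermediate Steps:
l = 15 (l = -4 + 19 = 15)
(l*L)*O(1 - 1*(-4)) = (15*28)*(-3/(1 - 1*(-4))) = 420*(-3/(1 + 4)) = 420*(-3/5) = 420*(-3*⅕) = 420*(-⅗) = -252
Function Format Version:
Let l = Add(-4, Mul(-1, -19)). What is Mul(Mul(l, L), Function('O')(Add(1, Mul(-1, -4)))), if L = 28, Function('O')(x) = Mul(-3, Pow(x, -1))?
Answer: -252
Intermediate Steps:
l = 15 (l = Add(-4, 19) = 15)
Mul(Mul(l, L), Function('O')(Add(1, Mul(-1, -4)))) = Mul(Mul(15, 28), Mul(-3, Pow(Add(1, Mul(-1, -4)), -1))) = Mul(420, Mul(-3, Pow(Add(1, 4), -1))) = Mul(420, Mul(-3, Pow(5, -1))) = Mul(420, Mul(-3, Rational(1, 5))) = Mul(420, Rational(-3, 5)) = -252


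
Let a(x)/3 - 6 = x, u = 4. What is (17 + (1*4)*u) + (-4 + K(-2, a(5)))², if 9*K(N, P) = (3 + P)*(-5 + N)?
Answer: 1057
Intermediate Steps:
a(x) = 18 + 3*x
K(N, P) = (-5 + N)*(3 + P)/9 (K(N, P) = ((3 + P)*(-5 + N))/9 = ((-5 + N)*(3 + P))/9 = (-5 + N)*(3 + P)/9)
(17 + (1*4)*u) + (-4 + K(-2, a(5)))² = (17 + (1*4)*4) + (-4 + (-5/3 - 5*(18 + 3*5)/9 + (⅓)*(-2) + (⅑)*(-2)*(18 + 3*5)))² = (17 + 4*4) + (-4 + (-5/3 - 5*(18 + 15)/9 - ⅔ + (⅑)*(-2)*(18 + 15)))² = (17 + 16) + (-4 + (-5/3 - 5/9*33 - ⅔ + (⅑)*(-2)*33))² = 33 + (-4 + (-5/3 - 55/3 - ⅔ - 22/3))² = 33 + (-4 - 28)² = 33 + (-32)² = 33 + 1024 = 1057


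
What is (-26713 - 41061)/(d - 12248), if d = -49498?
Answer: 33887/30873 ≈ 1.0976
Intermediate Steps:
(-26713 - 41061)/(d - 12248) = (-26713 - 41061)/(-49498 - 12248) = -67774/(-61746) = -67774*(-1/61746) = 33887/30873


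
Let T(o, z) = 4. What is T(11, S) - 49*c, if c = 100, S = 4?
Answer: -4896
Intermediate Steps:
T(11, S) - 49*c = 4 - 49*100 = 4 - 4900 = -4896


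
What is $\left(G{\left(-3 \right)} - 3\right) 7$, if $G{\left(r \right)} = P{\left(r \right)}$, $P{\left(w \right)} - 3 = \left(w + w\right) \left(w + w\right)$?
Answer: $252$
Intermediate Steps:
$P{\left(w \right)} = 3 + 4 w^{2}$ ($P{\left(w \right)} = 3 + \left(w + w\right) \left(w + w\right) = 3 + 2 w 2 w = 3 + 4 w^{2}$)
$G{\left(r \right)} = 3 + 4 r^{2}$
$\left(G{\left(-3 \right)} - 3\right) 7 = \left(\left(3 + 4 \left(-3\right)^{2}\right) - 3\right) 7 = \left(\left(3 + 4 \cdot 9\right) - 3\right) 7 = \left(\left(3 + 36\right) - 3\right) 7 = \left(39 - 3\right) 7 = 36 \cdot 7 = 252$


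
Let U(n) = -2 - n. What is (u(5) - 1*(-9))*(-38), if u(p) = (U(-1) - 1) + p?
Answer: -456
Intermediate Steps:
u(p) = -2 + p (u(p) = ((-2 - 1*(-1)) - 1) + p = ((-2 + 1) - 1) + p = (-1 - 1) + p = -2 + p)
(u(5) - 1*(-9))*(-38) = ((-2 + 5) - 1*(-9))*(-38) = (3 + 9)*(-38) = 12*(-38) = -456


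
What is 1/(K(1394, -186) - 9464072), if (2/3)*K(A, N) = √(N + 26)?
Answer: -1183009/11196082352693 - 3*I*√10/44784329410772 ≈ -1.0566e-7 - 2.1183e-13*I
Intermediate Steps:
K(A, N) = 3*√(26 + N)/2 (K(A, N) = 3*√(N + 26)/2 = 3*√(26 + N)/2)
1/(K(1394, -186) - 9464072) = 1/(3*√(26 - 186)/2 - 9464072) = 1/(3*√(-160)/2 - 9464072) = 1/(3*(4*I*√10)/2 - 9464072) = 1/(6*I*√10 - 9464072) = 1/(-9464072 + 6*I*√10)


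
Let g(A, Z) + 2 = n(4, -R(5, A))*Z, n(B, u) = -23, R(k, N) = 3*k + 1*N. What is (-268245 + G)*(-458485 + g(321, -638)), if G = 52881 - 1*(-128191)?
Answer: 38688510649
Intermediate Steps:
G = 181072 (G = 52881 + 128191 = 181072)
R(k, N) = N + 3*k (R(k, N) = 3*k + N = N + 3*k)
g(A, Z) = -2 - 23*Z
(-268245 + G)*(-458485 + g(321, -638)) = (-268245 + 181072)*(-458485 + (-2 - 23*(-638))) = -87173*(-458485 + (-2 + 14674)) = -87173*(-458485 + 14672) = -87173*(-443813) = 38688510649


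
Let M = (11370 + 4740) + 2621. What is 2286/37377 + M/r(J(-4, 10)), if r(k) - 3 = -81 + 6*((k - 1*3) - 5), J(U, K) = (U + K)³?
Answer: 78087023/4859010 ≈ 16.071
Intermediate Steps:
J(U, K) = (K + U)³
M = 18731 (M = 16110 + 2621 = 18731)
r(k) = -126 + 6*k (r(k) = 3 + (-81 + 6*((k - 1*3) - 5)) = 3 + (-81 + 6*((k - 3) - 5)) = 3 + (-81 + 6*((-3 + k) - 5)) = 3 + (-81 + 6*(-8 + k)) = 3 + (-81 + (-48 + 6*k)) = 3 + (-129 + 6*k) = -126 + 6*k)
2286/37377 + M/r(J(-4, 10)) = 2286/37377 + 18731/(-126 + 6*(10 - 4)³) = 2286*(1/37377) + 18731/(-126 + 6*6³) = 254/4153 + 18731/(-126 + 6*216) = 254/4153 + 18731/(-126 + 1296) = 254/4153 + 18731/1170 = 78087023/4859010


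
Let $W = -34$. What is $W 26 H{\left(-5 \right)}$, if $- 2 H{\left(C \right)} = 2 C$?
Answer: $-4420$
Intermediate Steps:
$H{\left(C \right)} = - C$ ($H{\left(C \right)} = - \frac{2 C}{2} = - C$)
$W 26 H{\left(-5 \right)} = \left(-34\right) 26 \left(\left(-1\right) \left(-5\right)\right) = \left(-884\right) 5 = -4420$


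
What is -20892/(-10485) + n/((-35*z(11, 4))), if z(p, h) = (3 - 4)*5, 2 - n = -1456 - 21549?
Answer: 16325633/122325 ≈ 133.46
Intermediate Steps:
n = 23007 (n = 2 - (-1456 - 21549) = 2 - 1*(-23005) = 2 + 23005 = 23007)
z(p, h) = -5 (z(p, h) = -1*5 = -5)
-20892/(-10485) + n/((-35*z(11, 4))) = -20892/(-10485) + 23007/((-35*(-5))) = -20892*(-1/10485) + 23007/175 = 6964/3495 + 23007*(1/175) = 6964/3495 + 23007/175 = 16325633/122325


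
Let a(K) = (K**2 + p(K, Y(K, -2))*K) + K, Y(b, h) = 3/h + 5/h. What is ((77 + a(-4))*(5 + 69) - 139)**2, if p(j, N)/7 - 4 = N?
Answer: 41563809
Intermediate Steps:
Y(b, h) = 8/h
p(j, N) = 28 + 7*N
a(K) = K + K**2 (a(K) = (K**2 + (28 + 7*(8/(-2)))*K) + K = (K**2 + (28 + 7*(8*(-1/2)))*K) + K = (K**2 + (28 + 7*(-4))*K) + K = (K**2 + (28 - 28)*K) + K = (K**2 + 0*K) + K = (K**2 + 0) + K = K**2 + K = K + K**2)
((77 + a(-4))*(5 + 69) - 139)**2 = ((77 - 4*(1 - 4))*(5 + 69) - 139)**2 = ((77 - 4*(-3))*74 - 139)**2 = ((77 + 12)*74 - 139)**2 = (89*74 - 139)**2 = (6586 - 139)**2 = 6447**2 = 41563809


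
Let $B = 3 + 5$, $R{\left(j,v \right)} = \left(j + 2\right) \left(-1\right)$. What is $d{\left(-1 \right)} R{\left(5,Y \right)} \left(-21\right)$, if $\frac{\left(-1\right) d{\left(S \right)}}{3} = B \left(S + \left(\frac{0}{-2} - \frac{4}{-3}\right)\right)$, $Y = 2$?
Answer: $-1176$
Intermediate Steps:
$R{\left(j,v \right)} = -2 - j$ ($R{\left(j,v \right)} = \left(2 + j\right) \left(-1\right) = -2 - j$)
$B = 8$
$d{\left(S \right)} = -32 - 24 S$ ($d{\left(S \right)} = - 3 \cdot 8 \left(S + \left(\frac{0}{-2} - \frac{4}{-3}\right)\right) = - 3 \cdot 8 \left(S + \left(0 \left(- \frac{1}{2}\right) - - \frac{4}{3}\right)\right) = - 3 \cdot 8 \left(S + \left(0 + \frac{4}{3}\right)\right) = - 3 \cdot 8 \left(S + \frac{4}{3}\right) = - 3 \cdot 8 \left(\frac{4}{3} + S\right) = - 3 \left(\frac{32}{3} + 8 S\right) = -32 - 24 S$)
$d{\left(-1 \right)} R{\left(5,Y \right)} \left(-21\right) = \left(-32 - -24\right) \left(-2 - 5\right) \left(-21\right) = \left(-32 + 24\right) \left(-2 - 5\right) \left(-21\right) = \left(-8\right) \left(-7\right) \left(-21\right) = 56 \left(-21\right) = -1176$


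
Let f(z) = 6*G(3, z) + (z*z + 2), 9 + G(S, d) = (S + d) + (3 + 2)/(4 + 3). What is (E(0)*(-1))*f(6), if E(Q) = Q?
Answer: 0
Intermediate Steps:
G(S, d) = -58/7 + S + d (G(S, d) = -9 + ((S + d) + (3 + 2)/(4 + 3)) = -9 + ((S + d) + 5/7) = -9 + (5/7 + S + d) = -58/7 + S + d)
f(z) = -208/7 + z**2 + 6*z (f(z) = 6*(-58/7 + 3 + z) + (z*z + 2) = 6*(-37/7 + z) + (z**2 + 2) = (-222/7 + 6*z) + (2 + z**2) = -208/7 + z**2 + 6*z)
(E(0)*(-1))*f(6) = (0*(-1))*(-208/7 + 6**2 + 6*6) = 0*(-208/7 + 36 + 36) = 0*(296/7) = 0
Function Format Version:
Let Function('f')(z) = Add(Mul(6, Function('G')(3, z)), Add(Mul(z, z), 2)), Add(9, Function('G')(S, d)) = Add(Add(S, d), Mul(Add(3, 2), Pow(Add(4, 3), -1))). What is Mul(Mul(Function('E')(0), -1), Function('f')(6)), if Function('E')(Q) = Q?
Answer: 0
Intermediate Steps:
Function('G')(S, d) = Add(Rational(-58, 7), S, d) (Function('G')(S, d) = Add(-9, Add(Add(S, d), Mul(Add(3, 2), Pow(Add(4, 3), -1)))) = Add(-9, Add(Add(S, d), Mul(5, Pow(7, -1)))) = Add(-9, Add(Add(S, d), Mul(5, Rational(1, 7)))) = Add(-9, Add(Add(S, d), Rational(5, 7))) = Add(-9, Add(Rational(5, 7), S, d)) = Add(Rational(-58, 7), S, d))
Function('f')(z) = Add(Rational(-208, 7), Pow(z, 2), Mul(6, z)) (Function('f')(z) = Add(Mul(6, Add(Rational(-58, 7), 3, z)), Add(Mul(z, z), 2)) = Add(Mul(6, Add(Rational(-37, 7), z)), Add(Pow(z, 2), 2)) = Add(Add(Rational(-222, 7), Mul(6, z)), Add(2, Pow(z, 2))) = Add(Rational(-208, 7), Pow(z, 2), Mul(6, z)))
Mul(Mul(Function('E')(0), -1), Function('f')(6)) = Mul(Mul(0, -1), Add(Rational(-208, 7), Pow(6, 2), Mul(6, 6))) = Mul(0, Add(Rational(-208, 7), 36, 36)) = Mul(0, Rational(296, 7)) = 0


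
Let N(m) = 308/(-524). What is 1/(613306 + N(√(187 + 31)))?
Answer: 131/80343009 ≈ 1.6305e-6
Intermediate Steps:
N(m) = -77/131 (N(m) = 308*(-1/524) = -77/131)
1/(613306 + N(√(187 + 31))) = 1/(613306 - 77/131) = 1/(80343009/131) = 131/80343009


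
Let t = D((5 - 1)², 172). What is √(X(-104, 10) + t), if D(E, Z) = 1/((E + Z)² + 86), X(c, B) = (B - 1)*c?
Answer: I*√1174946630970/35430 ≈ 30.594*I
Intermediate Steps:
X(c, B) = c*(-1 + B) (X(c, B) = (-1 + B)*c = c*(-1 + B))
D(E, Z) = 1/(86 + (E + Z)²)
t = 1/35430 (t = 1/(86 + ((5 - 1)² + 172)²) = 1/(86 + (4² + 172)²) = 1/(86 + (16 + 172)²) = 1/(86 + 188²) = 1/(86 + 35344) = 1/35430 ≈ 2.8225e-5)
√(X(-104, 10) + t) = √(-104*(-1 + 10) + 1/35430) = √(-104*9 + 1/35430) = √(-936 + 1/35430) = √(-33162479/35430) = I*√1174946630970/35430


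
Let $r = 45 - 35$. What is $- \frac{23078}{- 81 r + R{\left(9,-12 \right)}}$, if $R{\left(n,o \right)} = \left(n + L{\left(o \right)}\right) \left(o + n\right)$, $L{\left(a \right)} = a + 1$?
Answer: $\frac{11539}{402} \approx 28.704$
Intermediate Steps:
$L{\left(a \right)} = 1 + a$
$r = 10$
$R{\left(n,o \right)} = \left(n + o\right) \left(1 + n + o\right)$ ($R{\left(n,o \right)} = \left(n + \left(1 + o\right)\right) \left(o + n\right) = \left(1 + n + o\right) \left(n + o\right) = \left(n + o\right) \left(1 + n + o\right)$)
$- \frac{23078}{- 81 r + R{\left(9,-12 \right)}} = - \frac{23078}{\left(-81\right) 10 + \left(9 - 12 + 9^{2} + \left(-12\right)^{2} + 2 \cdot 9 \left(-12\right)\right)} = - \frac{23078}{-810 + \left(9 - 12 + 81 + 144 - 216\right)} = - \frac{23078}{-810 + 6} = - \frac{23078}{-804} = \left(-23078\right) \left(- \frac{1}{804}\right) = \frac{11539}{402}$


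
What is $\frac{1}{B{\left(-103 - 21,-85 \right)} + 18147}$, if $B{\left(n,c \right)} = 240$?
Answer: $\frac{1}{18387} \approx 5.4386 \cdot 10^{-5}$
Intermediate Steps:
$\frac{1}{B{\left(-103 - 21,-85 \right)} + 18147} = \frac{1}{240 + 18147} = \frac{1}{18387}$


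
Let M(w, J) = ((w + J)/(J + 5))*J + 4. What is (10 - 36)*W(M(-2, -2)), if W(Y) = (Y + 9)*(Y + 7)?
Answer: -50102/9 ≈ -5566.9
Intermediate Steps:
M(w, J) = 4 + J*(J + w)/(5 + J) (M(w, J) = ((J + w)/(5 + J))*J + 4 = J*(J + w)/(5 + J) + 4 = 4 + J*(J + w)/(5 + J))
W(Y) = (7 + Y)*(9 + Y) (W(Y) = (9 + Y)*(7 + Y) = (7 + Y)*(9 + Y))
(10 - 36)*W(M(-2, -2)) = (10 - 36)*(63 + ((20 + (-2)**2 + 4*(-2) - 2*(-2))/(5 - 2))**2 + 16*((20 + (-2)**2 + 4*(-2) - 2*(-2))/(5 - 2))) = -26*(63 + ((20 + 4 - 8 + 4)/3)**2 + 16*((20 + 4 - 8 + 4)/3)) = -26*(63 + ((1/3)*20)**2 + 16*((1/3)*20)) = -26*(63 + (20/3)**2 + 16*(20/3)) = -26*(63 + 400/9 + 320/3) = -26*1927/9 = -50102/9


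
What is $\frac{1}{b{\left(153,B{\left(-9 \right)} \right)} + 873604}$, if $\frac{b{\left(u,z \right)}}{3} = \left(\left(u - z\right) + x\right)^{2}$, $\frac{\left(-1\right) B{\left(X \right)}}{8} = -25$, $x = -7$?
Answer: $\frac{1}{882352} \approx 1.1333 \cdot 10^{-6}$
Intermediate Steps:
$B{\left(X \right)} = 200$ ($B{\left(X \right)} = \left(-8\right) \left(-25\right) = 200$)
$b{\left(u,z \right)} = 3 \left(-7 + u - z\right)^{2}$ ($b{\left(u,z \right)} = 3 \left(\left(u - z\right) - 7\right)^{2} = 3 \left(-7 + u - z\right)^{2}$)
$\frac{1}{b{\left(153,B{\left(-9 \right)} \right)} + 873604} = \frac{1}{3 \left(7 + 200 - 153\right)^{2} + 873604} = \frac{1}{3 \cdot 54^{2} + 873604} = \frac{1}{3 \cdot 2916 + 873604} = \frac{1}{8748 + 873604} = \frac{1}{882352}$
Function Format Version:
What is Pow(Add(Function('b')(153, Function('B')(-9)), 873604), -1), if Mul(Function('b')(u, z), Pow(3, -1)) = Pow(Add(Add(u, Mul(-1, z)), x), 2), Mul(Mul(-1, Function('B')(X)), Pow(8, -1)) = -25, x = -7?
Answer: Rational(1, 882352) ≈ 1.1333e-6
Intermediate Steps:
Function('B')(X) = 200 (Function('B')(X) = Mul(-8, -25) = 200)
Function('b')(u, z) = Mul(3, Pow(Add(-7, u, Mul(-1, z)), 2)) (Function('b')(u, z) = Mul(3, Pow(Add(Add(u, Mul(-1, z)), -7), 2)) = Mul(3, Pow(Add(-7, u, Mul(-1, z)), 2)))
Pow(Add(Function('b')(153, Function('B')(-9)), 873604), -1) = Pow(Add(Mul(3, Pow(Add(7, 200, Mul(-1, 153)), 2)), 873604), -1) = Pow(Add(Mul(3, Pow(Add(7, 200, -153), 2)), 873604), -1) = Pow(Add(Mul(3, Pow(54, 2)), 873604), -1) = Pow(Add(Mul(3, 2916), 873604), -1) = Pow(Add(8748, 873604), -1) = Pow(882352, -1) = Rational(1, 882352)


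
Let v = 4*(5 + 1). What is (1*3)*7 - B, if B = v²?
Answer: -555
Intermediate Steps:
v = 24 (v = 4*6 = 24)
B = 576 (B = 24² = 576)
(1*3)*7 - B = (1*3)*7 - 1*576 = 3*7 - 576 = 21 - 576 = -555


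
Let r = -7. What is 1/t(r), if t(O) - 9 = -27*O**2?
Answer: -1/1314 ≈ -0.00076103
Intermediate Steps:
t(O) = 9 - 27*O**2
1/t(r) = 1/(9 - 27*(-7)**2) = 1/(9 - 27*49) = 1/(9 - 1323) = 1/(-1314) = -1/1314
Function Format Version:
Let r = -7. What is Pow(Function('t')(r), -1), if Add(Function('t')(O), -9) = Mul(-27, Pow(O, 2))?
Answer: Rational(-1, 1314) ≈ -0.00076103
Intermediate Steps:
Function('t')(O) = Add(9, Mul(-27, Pow(O, 2)))
Pow(Function('t')(r), -1) = Pow(Add(9, Mul(-27, Pow(-7, 2))), -1) = Pow(Add(9, Mul(-27, 49)), -1) = Pow(Add(9, -1323), -1) = Pow(-1314, -1) = Rational(-1, 1314)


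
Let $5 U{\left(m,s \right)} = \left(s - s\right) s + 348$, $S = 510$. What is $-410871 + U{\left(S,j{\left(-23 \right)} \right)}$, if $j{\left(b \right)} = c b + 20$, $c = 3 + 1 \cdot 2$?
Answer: $- \frac{2054007}{5} \approx -4.108 \cdot 10^{5}$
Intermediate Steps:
$c = 5$ ($c = 3 + 2 = 5$)
$j{\left(b \right)} = 20 + 5 b$ ($j{\left(b \right)} = 5 b + 20 = 20 + 5 b$)
$U{\left(m,s \right)} = \frac{348}{5}$ ($U{\left(m,s \right)} = \frac{\left(s - s\right) s + 348}{5} = \frac{0 s + 348}{5} = \frac{0 + 348}{5} = \frac{1}{5} \cdot 348 = \frac{348}{5}$)
$-410871 + U{\left(S,j{\left(-23 \right)} \right)} = -410871 + \frac{348}{5} = - \frac{2054007}{5}$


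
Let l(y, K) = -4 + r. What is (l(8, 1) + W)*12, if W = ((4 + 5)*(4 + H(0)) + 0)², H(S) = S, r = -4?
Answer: 15456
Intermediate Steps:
l(y, K) = -8 (l(y, K) = -4 - 4 = -8)
W = 1296 (W = ((4 + 5)*(4 + 0) + 0)² = (9*4 + 0)² = (36 + 0)² = 36² = 1296)
(l(8, 1) + W)*12 = (-8 + 1296)*12 = 1288*12 = 15456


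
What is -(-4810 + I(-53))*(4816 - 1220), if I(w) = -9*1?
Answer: 17329124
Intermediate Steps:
I(w) = -9
-(-4810 + I(-53))*(4816 - 1220) = -(-4810 - 9)*(4816 - 1220) = -(-4819)*3596 = -1*(-17329124) = 17329124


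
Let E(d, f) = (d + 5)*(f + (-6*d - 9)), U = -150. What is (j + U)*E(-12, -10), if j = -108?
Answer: 95718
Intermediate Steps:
E(d, f) = (5 + d)*(-9 + f - 6*d) (E(d, f) = (5 + d)*(f + (-9 - 6*d)) = (5 + d)*(-9 + f - 6*d))
(j + U)*E(-12, -10) = (-108 - 150)*(-45 - 39*(-12) - 6*(-12)**2 + 5*(-10) - 12*(-10)) = -258*(-45 + 468 - 6*144 - 50 + 120) = -258*(-45 + 468 - 864 - 50 + 120) = -258*(-371) = 95718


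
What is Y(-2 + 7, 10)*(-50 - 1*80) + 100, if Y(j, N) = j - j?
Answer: 100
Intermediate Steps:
Y(j, N) = 0
Y(-2 + 7, 10)*(-50 - 1*80) + 100 = 0*(-50 - 1*80) + 100 = 0*(-50 - 80) + 100 = 0*(-130) + 100 = 0 + 100 = 100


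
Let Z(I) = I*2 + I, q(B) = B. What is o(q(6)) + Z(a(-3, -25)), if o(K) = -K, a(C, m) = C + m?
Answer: -90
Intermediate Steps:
Z(I) = 3*I (Z(I) = 2*I + I = 3*I)
o(q(6)) + Z(a(-3, -25)) = -1*6 + 3*(-3 - 25) = -6 + 3*(-28) = -6 - 84 = -90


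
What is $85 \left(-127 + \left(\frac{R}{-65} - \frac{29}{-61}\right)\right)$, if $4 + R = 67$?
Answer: $- \frac{8593721}{793} \approx -10837.0$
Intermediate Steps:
$R = 63$ ($R = -4 + 67 = 63$)
$85 \left(-127 + \left(\frac{R}{-65} - \frac{29}{-61}\right)\right) = 85 \left(-127 + \left(\frac{63}{-65} - \frac{29}{-61}\right)\right) = 85 \left(-127 + \left(63 \left(- \frac{1}{65}\right) - - \frac{29}{61}\right)\right) = 85 \left(-127 + \left(- \frac{63}{65} + \frac{29}{61}\right)\right) = 85 \left(-127 - \frac{1958}{3965}\right) = 85 \left(- \frac{505513}{3965}\right) = - \frac{8593721}{793}$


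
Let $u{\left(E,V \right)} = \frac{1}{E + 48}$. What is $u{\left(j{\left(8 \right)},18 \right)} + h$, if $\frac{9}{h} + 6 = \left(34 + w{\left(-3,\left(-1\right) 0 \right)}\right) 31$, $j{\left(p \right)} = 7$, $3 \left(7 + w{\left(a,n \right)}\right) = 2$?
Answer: $\frac{808}{28105} \approx 0.028749$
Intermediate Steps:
$w{\left(a,n \right)} = - \frac{19}{3}$ ($w{\left(a,n \right)} = -7 + \frac{1}{3} \cdot 2 = -7 + \frac{2}{3} = - \frac{19}{3}$)
$u{\left(E,V \right)} = \frac{1}{48 + E}$
$h = \frac{27}{2555}$ ($h = \frac{9}{-6 + \left(34 - \frac{19}{3}\right) 31} = \frac{9}{-6 + \frac{83}{3} \cdot 31} = \frac{9}{-6 + \frac{2573}{3}} = \frac{9}{\frac{2555}{3}} = 9 \cdot \frac{3}{2555} = \frac{27}{2555} \approx 0.010568$)
$u{\left(j{\left(8 \right)},18 \right)} + h = \frac{1}{48 + 7} + \frac{27}{2555} = \frac{1}{55} + \frac{27}{2555} = \frac{808}{28105}$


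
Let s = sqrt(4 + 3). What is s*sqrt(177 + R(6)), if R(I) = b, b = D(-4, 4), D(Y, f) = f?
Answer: sqrt(1267) ≈ 35.595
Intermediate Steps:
b = 4
R(I) = 4
s = sqrt(7) ≈ 2.6458
s*sqrt(177 + R(6)) = sqrt(7)*sqrt(177 + 4) = sqrt(7)*sqrt(181) = sqrt(1267)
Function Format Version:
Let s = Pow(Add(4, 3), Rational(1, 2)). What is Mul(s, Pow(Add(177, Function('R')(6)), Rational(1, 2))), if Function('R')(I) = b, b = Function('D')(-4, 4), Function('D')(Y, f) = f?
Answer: Pow(1267, Rational(1, 2)) ≈ 35.595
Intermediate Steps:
b = 4
Function('R')(I) = 4
s = Pow(7, Rational(1, 2)) ≈ 2.6458
Mul(s, Pow(Add(177, Function('R')(6)), Rational(1, 2))) = Mul(Pow(7, Rational(1, 2)), Pow(Add(177, 4), Rational(1, 2))) = Mul(Pow(7, Rational(1, 2)), Pow(181, Rational(1, 2))) = Pow(1267, Rational(1, 2))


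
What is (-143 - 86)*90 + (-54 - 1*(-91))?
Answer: -20573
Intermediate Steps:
(-143 - 86)*90 + (-54 - 1*(-91)) = -229*90 + (-54 + 91) = -20610 + 37 = -20573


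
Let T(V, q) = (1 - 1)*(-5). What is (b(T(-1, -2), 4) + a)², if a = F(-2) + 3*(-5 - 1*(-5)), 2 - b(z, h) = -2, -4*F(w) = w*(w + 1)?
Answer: 49/4 ≈ 12.250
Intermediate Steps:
F(w) = -w*(1 + w)/4 (F(w) = -w*(w + 1)/4 = -w*(1 + w)/4)
T(V, q) = 0 (T(V, q) = 0*(-5) = 0)
b(z, h) = 4 (b(z, h) = 2 - 1*(-2) = 2 + 2 = 4)
a = -½ (a = -¼*(-2)*(1 - 2) + 3*(-5 - 1*(-5)) = -¼*(-2)*(-1) + 3*(-5 + 5) = -½ + 3*0 = -½ + 0 = -½ ≈ -0.50000)
(b(T(-1, -2), 4) + a)² = (4 - ½)² = (7/2)² = 49/4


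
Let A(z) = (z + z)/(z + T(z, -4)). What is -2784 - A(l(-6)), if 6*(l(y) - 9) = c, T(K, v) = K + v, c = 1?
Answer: -119767/43 ≈ -2785.3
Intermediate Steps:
l(y) = 55/6 (l(y) = 9 + (⅙)*1 = 9 + ⅙ = 55/6)
A(z) = 2*z/(-4 + 2*z) (A(z) = (z + z)/(z + (z - 4)) = (2*z)/(z + (-4 + z)) = (2*z)/(-4 + 2*z) = 2*z/(-4 + 2*z))
-2784 - A(l(-6)) = -2784 - 55/(6*(-2 + 55/6)) = -2784 - 55/(6*43/6) = -2784 - 55*6/(6*43) = -2784 - 1*55/43 = -2784 - 55/43 = -119767/43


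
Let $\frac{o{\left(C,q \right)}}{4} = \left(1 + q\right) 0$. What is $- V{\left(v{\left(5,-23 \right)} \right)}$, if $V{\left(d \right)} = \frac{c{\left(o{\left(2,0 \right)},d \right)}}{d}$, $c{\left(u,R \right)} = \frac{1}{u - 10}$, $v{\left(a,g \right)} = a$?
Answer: $\frac{1}{50} \approx 0.02$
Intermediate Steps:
$o{\left(C,q \right)} = 0$ ($o{\left(C,q \right)} = 4 \left(1 + q\right) 0 = 4 \cdot 0 = 0$)
$c{\left(u,R \right)} = \frac{1}{-10 + u}$
$V{\left(d \right)} = - \frac{1}{10 d}$ ($V{\left(d \right)} = \frac{1}{\left(-10 + 0\right) d} = \frac{1}{\left(-10\right) d} = - \frac{1}{10 d}$)
$- V{\left(v{\left(5,-23 \right)} \right)} = - \frac{-1}{10 \cdot 5} = \left(-1\right) \left(- \frac{1}{50}\right) = \frac{1}{50}$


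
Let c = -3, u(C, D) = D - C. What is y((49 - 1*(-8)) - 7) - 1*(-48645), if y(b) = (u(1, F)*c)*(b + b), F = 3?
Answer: 48045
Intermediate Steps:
y(b) = -12*b (y(b) = ((3 - 1*1)*(-3))*(b + b) = ((3 - 1)*(-3))*(2*b) = (2*(-3))*(2*b) = -12*b)
y((49 - 1*(-8)) - 7) - 1*(-48645) = -12*((49 - 1*(-8)) - 7) - 1*(-48645) = -12*((49 + 8) - 7) + 48645 = -12*(57 - 7) + 48645 = -12*50 + 48645 = -600 + 48645 = 48045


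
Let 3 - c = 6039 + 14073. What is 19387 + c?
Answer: -722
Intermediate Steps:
c = -20109 (c = 3 - (6039 + 14073) = 3 - 1*20112 = 3 - 20112 = -20109)
19387 + c = 19387 - 20109 = -722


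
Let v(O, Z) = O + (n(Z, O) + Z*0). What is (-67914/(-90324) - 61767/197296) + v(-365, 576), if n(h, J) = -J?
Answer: 217225501/495015664 ≈ 0.43883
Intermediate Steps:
v(O, Z) = 0 (v(O, Z) = O + (-O + Z*0) = O + (-O + 0) = O - O = 0)
(-67914/(-90324) - 61767/197296) + v(-365, 576) = (-67914/(-90324) - 61767/197296) + 0 = (-67914*(-1/90324) - 61767*1/197296) + 0 = (3773/5018 - 61767/197296) + 0 = 217225501/495015664 + 0 = 217225501/495015664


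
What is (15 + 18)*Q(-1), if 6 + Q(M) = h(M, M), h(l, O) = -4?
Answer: -330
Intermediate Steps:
Q(M) = -10 (Q(M) = -6 - 4 = -10)
(15 + 18)*Q(-1) = (15 + 18)*(-10) = 33*(-10) = -330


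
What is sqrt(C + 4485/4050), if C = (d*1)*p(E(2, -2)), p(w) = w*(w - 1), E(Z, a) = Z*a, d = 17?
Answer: sqrt(2762970)/90 ≈ 18.469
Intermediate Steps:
p(w) = w*(-1 + w)
C = 340 (C = (17*1)*((2*(-2))*(-1 + 2*(-2))) = 17*(-4*(-1 - 4)) = 17*(-4*(-5)) = 17*20 = 340)
sqrt(C + 4485/4050) = sqrt(340 + 4485/4050) = sqrt(340 + 4485*(1/4050)) = sqrt(340 + 299/270) = sqrt(92099/270) = sqrt(2762970)/90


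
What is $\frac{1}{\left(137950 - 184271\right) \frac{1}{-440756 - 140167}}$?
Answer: $\frac{580923}{46321} \approx 12.541$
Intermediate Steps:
$\frac{1}{\left(137950 - 184271\right) \frac{1}{-440756 - 140167}} = \frac{1}{\left(-46321\right) \frac{1}{-580923}} = \frac{1}{\left(-46321\right) \left(- \frac{1}{580923}\right)} = \frac{1}{\frac{46321}{580923}} = \frac{580923}{46321}$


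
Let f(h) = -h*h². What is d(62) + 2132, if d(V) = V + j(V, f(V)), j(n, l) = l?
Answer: -236134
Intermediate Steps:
f(h) = -h³
d(V) = V - V³
d(62) + 2132 = (62 - 1*62³) + 2132 = (62 - 1*238328) + 2132 = (62 - 238328) + 2132 = -238266 + 2132 = -236134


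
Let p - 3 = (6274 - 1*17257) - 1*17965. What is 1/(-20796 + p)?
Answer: -1/49741 ≈ -2.0104e-5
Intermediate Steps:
p = -28945 (p = 3 + ((6274 - 1*17257) - 1*17965) = 3 + ((6274 - 17257) - 17965) = 3 + (-10983 - 17965) = 3 - 28948 = -28945)
1/(-20796 + p) = 1/(-20796 - 28945) = 1/(-49741) = -1/49741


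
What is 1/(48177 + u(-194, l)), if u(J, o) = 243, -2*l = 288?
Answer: 1/48420 ≈ 2.0653e-5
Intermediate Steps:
l = -144 (l = -½*288 = -144)
1/(48177 + u(-194, l)) = 1/(48177 + 243) = 1/48420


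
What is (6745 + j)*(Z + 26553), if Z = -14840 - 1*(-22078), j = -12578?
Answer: -197102903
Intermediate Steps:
Z = 7238 (Z = -14840 + 22078 = 7238)
(6745 + j)*(Z + 26553) = (6745 - 12578)*(7238 + 26553) = -5833*33791 = -197102903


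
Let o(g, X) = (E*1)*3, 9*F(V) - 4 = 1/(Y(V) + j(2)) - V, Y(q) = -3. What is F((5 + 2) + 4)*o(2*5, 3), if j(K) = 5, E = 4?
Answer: -26/3 ≈ -8.6667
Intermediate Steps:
F(V) = 1/2 - V/9 (F(V) = 4/9 + (1/(-3 + 5) - V)/9 = 4/9 + (1/2 - V)/9 = 4/9 + (1/18 - V/9) = 1/2 - V/9)
o(g, X) = 12 (o(g, X) = (4*1)*3 = 4*3 = 12)
F((5 + 2) + 4)*o(2*5, 3) = (1/2 - ((5 + 2) + 4)/9)*12 = (1/2 - (7 + 4)/9)*12 = (1/2 - 1/9*11)*12 = (1/2 - 11/9)*12 = -13/18*12 = -26/3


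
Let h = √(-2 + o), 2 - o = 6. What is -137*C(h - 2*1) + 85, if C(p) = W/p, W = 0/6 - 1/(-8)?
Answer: 3537/40 + 137*I*√6/80 ≈ 88.425 + 4.1947*I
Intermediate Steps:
o = -4 (o = 2 - 1*6 = 2 - 6 = -4)
W = ⅛ (W = 0*(⅙) - 1*(-⅛) = 0 + ⅛ = ⅛ ≈ 0.12500)
h = I*√6 (h = √(-2 - 4) = √(-6) = I*√6 ≈ 2.4495*I)
C(p) = 1/(8*p)
-137*C(h - 2*1) + 85 = -137/(8*(I*√6 - 2*1)) + 85 = -137/(8*(I*√6 - 2)) + 85 = -137/(8*(-2 + I*√6)) + 85 = 85 - 137/(8*(-2 + I*√6))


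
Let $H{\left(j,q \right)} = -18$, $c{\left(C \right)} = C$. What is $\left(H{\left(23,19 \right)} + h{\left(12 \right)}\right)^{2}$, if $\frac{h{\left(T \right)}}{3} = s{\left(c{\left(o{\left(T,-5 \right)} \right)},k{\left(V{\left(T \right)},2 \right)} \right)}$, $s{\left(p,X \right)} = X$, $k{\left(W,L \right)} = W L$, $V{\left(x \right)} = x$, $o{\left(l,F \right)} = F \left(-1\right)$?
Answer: $2916$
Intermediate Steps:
$o{\left(l,F \right)} = - F$
$k{\left(W,L \right)} = L W$
$h{\left(T \right)} = 6 T$ ($h{\left(T \right)} = 3 \cdot 2 T = 6 T$)
$\left(H{\left(23,19 \right)} + h{\left(12 \right)}\right)^{2} = \left(-18 + 6 \cdot 12\right)^{2} = \left(-18 + 72\right)^{2} = 54^{2} = 2916$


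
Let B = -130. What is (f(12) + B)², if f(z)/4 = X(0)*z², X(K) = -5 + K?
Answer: 9060100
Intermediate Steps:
f(z) = -20*z² (f(z) = 4*((-5 + 0)*z²) = 4*(-5*z²) = -20*z²)
(f(12) + B)² = (-20*12² - 130)² = (-20*144 - 130)² = (-2880 - 130)² = (-3010)² = 9060100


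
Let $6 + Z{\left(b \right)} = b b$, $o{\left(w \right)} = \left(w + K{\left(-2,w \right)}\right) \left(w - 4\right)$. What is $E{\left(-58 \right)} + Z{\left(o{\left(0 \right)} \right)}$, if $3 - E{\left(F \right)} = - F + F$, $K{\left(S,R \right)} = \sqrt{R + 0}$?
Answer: $-3$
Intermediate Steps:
$K{\left(S,R \right)} = \sqrt{R}$
$o{\left(w \right)} = \left(-4 + w\right) \left(w + \sqrt{w}\right)$ ($o{\left(w \right)} = \left(w + \sqrt{w}\right) \left(w - 4\right) = \left(w + \sqrt{w}\right) \left(-4 + w\right) = \left(-4 + w\right) \left(w + \sqrt{w}\right)$)
$Z{\left(b \right)} = -6 + b^{2}$ ($Z{\left(b \right)} = -6 + b b = -6 + b^{2}$)
$E{\left(F \right)} = 3$ ($E{\left(F \right)} = 3 - \left(- F + F\right) = 3 - 0 = 3 + 0 = 3$)
$E{\left(-58 \right)} + Z{\left(o{\left(0 \right)} \right)} = 3 - \left(6 - \left(0^{2} + 0^{\frac{3}{2}} - 0 - 4 \sqrt{0}\right)^{2}\right) = 3 - \left(6 - \left(0 + 0 + 0 - 0\right)^{2}\right) = 3 - \left(6 - \left(0 + 0 + 0 + 0\right)^{2}\right) = 3 - \left(6 - 0^{2}\right) = 3 + \left(-6 + 0\right) = 3 - 6 = -3$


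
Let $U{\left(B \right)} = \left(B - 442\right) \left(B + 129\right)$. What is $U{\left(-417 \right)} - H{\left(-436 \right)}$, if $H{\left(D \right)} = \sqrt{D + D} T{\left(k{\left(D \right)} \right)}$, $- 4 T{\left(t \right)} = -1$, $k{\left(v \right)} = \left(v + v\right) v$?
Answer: $247392 - \frac{i \sqrt{218}}{2} \approx 2.4739 \cdot 10^{5} - 7.3824 i$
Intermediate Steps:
$k{\left(v \right)} = 2 v^{2}$ ($k{\left(v \right)} = 2 v v = 2 v^{2}$)
$T{\left(t \right)} = \frac{1}{4}$ ($T{\left(t \right)} = \left(- \frac{1}{4}\right) \left(-1\right) = \frac{1}{4}$)
$H{\left(D \right)} = \frac{\sqrt{2} \sqrt{D}}{4}$ ($H{\left(D \right)} = \sqrt{D + D} \frac{1}{4} = \sqrt{2 D} \frac{1}{4} = \sqrt{2} \sqrt{D} \frac{1}{4} = \frac{\sqrt{2} \sqrt{D}}{4}$)
$U{\left(B \right)} = \left(-442 + B\right) \left(129 + B\right)$
$U{\left(-417 \right)} - H{\left(-436 \right)} = \left(-57018 + \left(-417\right)^{2} - -130521\right) - \frac{\sqrt{2} \sqrt{-436}}{4} = \left(-57018 + 173889 + 130521\right) - \frac{\sqrt{2} \cdot 2 i \sqrt{109}}{4} = 247392 - \frac{i \sqrt{218}}{2}$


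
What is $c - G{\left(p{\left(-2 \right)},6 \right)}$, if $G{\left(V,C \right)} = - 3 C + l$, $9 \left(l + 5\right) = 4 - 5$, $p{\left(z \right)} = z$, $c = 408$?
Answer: $\frac{3880}{9} \approx 431.11$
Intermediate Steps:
$l = - \frac{46}{9}$ ($l = -5 + \frac{4 - 5}{9} = -5 + \frac{1}{9} \left(-1\right) = -5 - \frac{1}{9} = - \frac{46}{9} \approx -5.1111$)
$G{\left(V,C \right)} = - \frac{46}{9} - 3 C$ ($G{\left(V,C \right)} = - 3 C - \frac{46}{9} = - \frac{46}{9} - 3 C$)
$c - G{\left(p{\left(-2 \right)},6 \right)} = 408 - \left(- \frac{46}{9} - 18\right) = 408 - - \frac{208}{9} = 408 + \frac{208}{9} = \frac{3880}{9}$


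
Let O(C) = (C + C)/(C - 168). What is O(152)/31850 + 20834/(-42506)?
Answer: -332185257/676908050 ≈ -0.49074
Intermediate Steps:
O(C) = 2*C/(-168 + C) (O(C) = (2*C)/(-168 + C) = 2*C/(-168 + C))
O(152)/31850 + 20834/(-42506) = (2*152/(-168 + 152))/31850 + 20834/(-42506) = (2*152/(-16))*(1/31850) + 20834*(-1/42506) = (2*152*(-1/16))*(1/31850) - 10417/21253 = -19*1/31850 - 10417/21253 = -19/31850 - 10417/21253 = -332185257/676908050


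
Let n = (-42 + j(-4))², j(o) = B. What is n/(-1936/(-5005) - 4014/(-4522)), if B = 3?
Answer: 223533765/187303 ≈ 1193.4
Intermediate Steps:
j(o) = 3
n = 1521 (n = (-42 + 3)² = (-39)² = 1521)
n/(-1936/(-5005) - 4014/(-4522)) = 1521/(-1936/(-5005) - 4014/(-4522)) = 1521/(-1936*(-1/5005) - 4014*(-1/4522)) = 1521/(176/455 + 2007/2261) = 1521/(187303/146965) = 1521*(146965/187303) = 223533765/187303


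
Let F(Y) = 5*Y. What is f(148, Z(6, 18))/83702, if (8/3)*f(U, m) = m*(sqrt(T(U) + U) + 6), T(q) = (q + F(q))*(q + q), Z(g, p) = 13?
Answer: 117/334808 + 39*sqrt(65749)/334808 ≈ 0.030218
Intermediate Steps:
T(q) = 12*q**2 (T(q) = (q + 5*q)*(q + q) = (6*q)*(2*q) = 12*q**2)
f(U, m) = 3*m*(6 + sqrt(U + 12*U**2))/8 (f(U, m) = 3*(m*(sqrt(12*U**2 + U) + 6))/8 = 3*(m*(sqrt(U + 12*U**2) + 6))/8 = 3*(m*(6 + sqrt(U + 12*U**2)))/8 = 3*m*(6 + sqrt(U + 12*U**2))/8)
f(148, Z(6, 18))/83702 = ((3/8)*13*(6 + sqrt(148*(1 + 12*148))))/83702 = ((3/8)*13*(6 + sqrt(148*(1 + 1776))))*(1/83702) = ((3/8)*13*(6 + sqrt(148*1777)))*(1/83702) = ((3/8)*13*(6 + sqrt(262996)))*(1/83702) = ((3/8)*13*(6 + 2*sqrt(65749)))*(1/83702) = (117/4 + 39*sqrt(65749)/4)*(1/83702) = 117/334808 + 39*sqrt(65749)/334808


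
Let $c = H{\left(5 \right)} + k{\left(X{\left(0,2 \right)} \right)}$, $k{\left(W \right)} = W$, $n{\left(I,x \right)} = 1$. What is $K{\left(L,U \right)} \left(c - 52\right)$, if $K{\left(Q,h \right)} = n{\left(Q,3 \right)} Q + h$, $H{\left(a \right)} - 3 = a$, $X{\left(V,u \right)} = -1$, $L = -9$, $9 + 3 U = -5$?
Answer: $615$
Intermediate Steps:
$U = - \frac{14}{3}$ ($U = -3 + \frac{1}{3} \left(-5\right) = -3 - \frac{5}{3} = - \frac{14}{3} \approx -4.6667$)
$H{\left(a \right)} = 3 + a$
$K{\left(Q,h \right)} = Q + h$ ($K{\left(Q,h \right)} = 1 Q + h = Q + h$)
$c = 7$ ($c = \left(3 + 5\right) - 1 = 8 - 1 = 7$)
$K{\left(L,U \right)} \left(c - 52\right) = \left(-9 - \frac{14}{3}\right) \left(7 - 52\right) = \left(- \frac{41}{3}\right) \left(-45\right) = 615$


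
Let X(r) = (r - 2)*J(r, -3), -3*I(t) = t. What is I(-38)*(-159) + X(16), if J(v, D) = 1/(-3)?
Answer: -6056/3 ≈ -2018.7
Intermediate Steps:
J(v, D) = -⅓ (J(v, D) = 1*(-⅓) = -⅓)
I(t) = -t/3
X(r) = ⅔ - r/3 (X(r) = (r - 2)*(-⅓) = (-2 + r)*(-⅓) = ⅔ - r/3)
I(-38)*(-159) + X(16) = -⅓*(-38)*(-159) + (⅔ - ⅓*16) = (38/3)*(-159) + (⅔ - 16/3) = -2014 - 14/3 = -6056/3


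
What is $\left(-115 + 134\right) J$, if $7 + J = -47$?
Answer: $-1026$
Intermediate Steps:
$J = -54$ ($J = -7 - 47 = -54$)
$\left(-115 + 134\right) J = \left(-115 + 134\right) \left(-54\right) = 19 \left(-54\right) = -1026$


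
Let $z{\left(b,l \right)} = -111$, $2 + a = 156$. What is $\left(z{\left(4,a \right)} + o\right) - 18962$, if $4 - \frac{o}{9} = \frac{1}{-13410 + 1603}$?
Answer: $- \frac{224769850}{11807} \approx -19037.0$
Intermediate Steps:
$a = 154$ ($a = -2 + 156 = 154$)
$o = \frac{425061}{11807}$ ($o = 36 - \frac{9}{-13410 + 1603} = 36 - \frac{9}{-11807} = 36 - - \frac{9}{11807} = 36 + \frac{9}{11807} = \frac{425061}{11807} \approx 36.001$)
$\left(z{\left(4,a \right)} + o\right) - 18962 = \left(-111 + \frac{425061}{11807}\right) - 18962 = - \frac{885516}{11807} - 18962 = - \frac{224769850}{11807}$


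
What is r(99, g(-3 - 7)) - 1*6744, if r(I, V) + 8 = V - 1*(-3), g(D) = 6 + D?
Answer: -6753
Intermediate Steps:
r(I, V) = -5 + V (r(I, V) = -8 + (V - 1*(-3)) = -8 + (V + 3) = -8 + (3 + V) = -5 + V)
r(99, g(-3 - 7)) - 1*6744 = (-5 + (6 + (-3 - 7))) - 1*6744 = (-5 + (6 - 10)) - 6744 = (-5 - 4) - 6744 = -9 - 6744 = -6753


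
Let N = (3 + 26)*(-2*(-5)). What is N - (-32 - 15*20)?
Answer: 622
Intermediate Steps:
N = 290 (N = 29*10 = 290)
N - (-32 - 15*20) = 290 - (-32 - 15*20) = 290 - (-32 - 300) = 290 - 1*(-332) = 290 + 332 = 622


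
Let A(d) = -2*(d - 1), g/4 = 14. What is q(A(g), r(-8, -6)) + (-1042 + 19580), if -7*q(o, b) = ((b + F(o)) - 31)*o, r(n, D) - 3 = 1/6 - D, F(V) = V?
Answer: 49399/3 ≈ 16466.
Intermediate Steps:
g = 56 (g = 4*14 = 56)
A(d) = 2 - 2*d (A(d) = -2*(-1 + d) = 2 - 2*d)
r(n, D) = 19/6 - D (r(n, D) = 3 + (1/6 - D) = 19/6 - D)
q(o, b) = -o*(-31 + b + o)/7 (q(o, b) = -((b + o) - 31)*o/7 = -(-31 + b + o)*o/7 = -o*(-31 + b + o)/7)
q(A(g), r(-8, -6)) + (-1042 + 19580) = (2 - 2*56)*(31 - (19/6 - 1*(-6)) - (2 - 2*56))/7 + (-1042 + 19580) = (2 - 112)*(31 - (19/6 + 6) - (2 - 112))/7 + 18538 = (1/7)*(-110)*(31 - 1*55/6 - 1*(-110)) + 18538 = (1/7)*(-110)*(31 - 55/6 + 110) + 18538 = (1/7)*(-110)*(791/6) + 18538 = -6215/3 + 18538 = 49399/3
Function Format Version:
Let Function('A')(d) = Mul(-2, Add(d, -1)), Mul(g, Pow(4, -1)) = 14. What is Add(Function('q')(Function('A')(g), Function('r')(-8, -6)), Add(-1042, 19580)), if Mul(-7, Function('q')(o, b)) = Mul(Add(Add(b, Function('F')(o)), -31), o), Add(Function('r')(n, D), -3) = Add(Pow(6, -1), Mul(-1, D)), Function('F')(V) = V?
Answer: Rational(49399, 3) ≈ 16466.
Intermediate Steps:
g = 56 (g = Mul(4, 14) = 56)
Function('A')(d) = Add(2, Mul(-2, d)) (Function('A')(d) = Mul(-2, Add(-1, d)) = Add(2, Mul(-2, d)))
Function('r')(n, D) = Add(Rational(19, 6), Mul(-1, D)) (Function('r')(n, D) = Add(3, Add(Pow(6, -1), Mul(-1, D))) = Add(3, Add(Rational(1, 6), Mul(-1, D))) = Add(Rational(19, 6), Mul(-1, D)))
Function('q')(o, b) = Mul(Rational(-1, 7), o, Add(-31, b, o)) (Function('q')(o, b) = Mul(Rational(-1, 7), Mul(Add(Add(b, o), -31), o)) = Mul(Rational(-1, 7), Mul(Add(-31, b, o), o)) = Mul(Rational(-1, 7), Mul(o, Add(-31, b, o))) = Mul(Rational(-1, 7), o, Add(-31, b, o)))
Add(Function('q')(Function('A')(g), Function('r')(-8, -6)), Add(-1042, 19580)) = Add(Mul(Rational(1, 7), Add(2, Mul(-2, 56)), Add(31, Mul(-1, Add(Rational(19, 6), Mul(-1, -6))), Mul(-1, Add(2, Mul(-2, 56))))), Add(-1042, 19580)) = Add(Mul(Rational(1, 7), Add(2, -112), Add(31, Mul(-1, Add(Rational(19, 6), 6)), Mul(-1, Add(2, -112)))), 18538) = Add(Mul(Rational(1, 7), -110, Add(31, Mul(-1, Rational(55, 6)), Mul(-1, -110))), 18538) = Add(Mul(Rational(1, 7), -110, Add(31, Rational(-55, 6), 110)), 18538) = Add(Mul(Rational(1, 7), -110, Rational(791, 6)), 18538) = Add(Rational(-6215, 3), 18538) = Rational(49399, 3)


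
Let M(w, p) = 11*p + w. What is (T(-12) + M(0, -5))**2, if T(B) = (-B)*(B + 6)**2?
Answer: 142129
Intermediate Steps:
M(w, p) = w + 11*p
T(B) = -B*(6 + B)**2 (T(B) = (-B)*(6 + B)**2 = -B*(6 + B)**2)
(T(-12) + M(0, -5))**2 = (-1*(-12)*(6 - 12)**2 + (0 + 11*(-5)))**2 = (-1*(-12)*(-6)**2 + (0 - 55))**2 = (-1*(-12)*36 - 55)**2 = (432 - 55)**2 = 377**2 = 142129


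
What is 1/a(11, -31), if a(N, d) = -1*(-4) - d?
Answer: 1/35 ≈ 0.028571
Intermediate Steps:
a(N, d) = 4 - d
1/a(11, -31) = 1/(4 - 1*(-31)) = 1/(4 + 31) = 1/35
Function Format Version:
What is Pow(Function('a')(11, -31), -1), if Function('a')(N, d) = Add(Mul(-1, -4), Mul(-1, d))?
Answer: Rational(1, 35) ≈ 0.028571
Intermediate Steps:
Function('a')(N, d) = Add(4, Mul(-1, d))
Pow(Function('a')(11, -31), -1) = Pow(Add(4, Mul(-1, -31)), -1) = Pow(Add(4, 31), -1) = Pow(35, -1) = Rational(1, 35)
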